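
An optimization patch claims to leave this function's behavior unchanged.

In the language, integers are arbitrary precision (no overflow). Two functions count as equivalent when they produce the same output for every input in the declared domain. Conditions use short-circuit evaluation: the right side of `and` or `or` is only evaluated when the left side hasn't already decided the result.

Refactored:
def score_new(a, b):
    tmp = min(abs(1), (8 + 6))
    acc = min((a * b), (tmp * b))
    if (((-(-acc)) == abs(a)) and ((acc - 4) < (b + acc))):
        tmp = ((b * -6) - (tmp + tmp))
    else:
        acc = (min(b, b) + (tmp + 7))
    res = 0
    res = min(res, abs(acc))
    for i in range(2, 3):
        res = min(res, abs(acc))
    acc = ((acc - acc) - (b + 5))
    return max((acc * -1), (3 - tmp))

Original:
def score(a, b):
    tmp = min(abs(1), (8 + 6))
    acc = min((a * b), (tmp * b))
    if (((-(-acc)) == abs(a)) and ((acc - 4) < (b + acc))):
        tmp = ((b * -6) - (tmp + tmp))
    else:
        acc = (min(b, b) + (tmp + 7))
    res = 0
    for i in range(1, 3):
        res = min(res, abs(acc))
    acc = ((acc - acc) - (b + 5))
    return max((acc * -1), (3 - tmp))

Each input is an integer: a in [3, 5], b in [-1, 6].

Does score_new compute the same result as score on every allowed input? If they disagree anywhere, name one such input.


Reading the diff, among the changes: loop structure differs; also min/max/abs usage differs; also statement counts differ.
As a probe, take a=5, b=1: score runs tmp := 1 | acc := 1 | (((-(-acc)) == abs(a)) and ((acc - 4) < (b + acc))): false | acc := 9 | res := 0 | iter i=1: | res := 0 | iter i=2: | res := 0 | acc := -6 | result 6; score_new runs tmp := 1 | acc := 1 | (((-(-acc)) == abs(a)) and ((acc - 4) < (b + acc))): false | acc := 9 | res := 0 | res := 0 | iter i=2: | res := 0 | acc := -6 | result 6; both end at 6.
An exhaustive pass over the 24 declared inputs shows identical outputs.
verdict: equivalent


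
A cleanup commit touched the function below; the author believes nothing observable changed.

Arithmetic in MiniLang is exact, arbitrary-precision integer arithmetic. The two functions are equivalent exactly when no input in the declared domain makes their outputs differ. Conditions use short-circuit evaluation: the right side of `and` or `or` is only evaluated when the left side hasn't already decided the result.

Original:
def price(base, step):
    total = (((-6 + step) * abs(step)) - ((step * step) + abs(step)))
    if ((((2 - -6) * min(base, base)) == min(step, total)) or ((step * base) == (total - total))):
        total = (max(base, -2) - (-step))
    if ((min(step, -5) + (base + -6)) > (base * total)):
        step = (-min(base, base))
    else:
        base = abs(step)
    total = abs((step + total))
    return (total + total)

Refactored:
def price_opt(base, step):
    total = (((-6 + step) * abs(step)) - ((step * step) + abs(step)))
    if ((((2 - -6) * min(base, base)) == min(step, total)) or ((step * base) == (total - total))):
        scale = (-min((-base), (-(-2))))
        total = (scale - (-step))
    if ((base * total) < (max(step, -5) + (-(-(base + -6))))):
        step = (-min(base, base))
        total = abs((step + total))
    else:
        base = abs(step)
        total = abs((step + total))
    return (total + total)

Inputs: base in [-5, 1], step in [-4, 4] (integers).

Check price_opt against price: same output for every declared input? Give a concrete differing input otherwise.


Evaluate both at base=1, step=1.
price: total becomes -7; next ((((2 - -6) * min(base, base)) == min(step, total)) or ((step * base) == (total - total))) evaluates to false; next ((min(step, -5) + (base + -6)) > (base * total)) evaluates to false; next base becomes 1; next total becomes 6; next final value 12
price_opt: total becomes -7; next ((((2 - -6) * min(base, base)) == min(step, total)) or ((step * base) == (total - total))) evaluates to false; next ((base * total) < (max(step, -5) + (-(-(base + -6))))) evaluates to true; next step becomes -1; next total becomes 8; next final value 16
12 and 16 differ, so these are not the same function on this domain.
verdict: not equivalent; witness: base=1, step=1


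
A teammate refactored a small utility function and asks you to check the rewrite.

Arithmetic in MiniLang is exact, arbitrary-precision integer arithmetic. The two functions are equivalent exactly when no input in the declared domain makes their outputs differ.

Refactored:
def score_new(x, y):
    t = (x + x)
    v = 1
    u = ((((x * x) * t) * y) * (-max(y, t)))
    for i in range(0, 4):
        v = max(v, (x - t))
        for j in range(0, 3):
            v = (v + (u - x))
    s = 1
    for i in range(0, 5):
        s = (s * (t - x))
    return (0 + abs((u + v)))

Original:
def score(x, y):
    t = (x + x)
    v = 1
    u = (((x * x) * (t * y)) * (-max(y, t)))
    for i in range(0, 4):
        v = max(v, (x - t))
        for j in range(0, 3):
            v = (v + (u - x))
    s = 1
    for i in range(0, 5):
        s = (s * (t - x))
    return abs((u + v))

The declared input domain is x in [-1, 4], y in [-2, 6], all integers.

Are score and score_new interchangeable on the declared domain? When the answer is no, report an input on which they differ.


Reading the diff, among the changes: constant usage differs; and arithmetic usage differs.
Tracing x=1, y=-2: score: t := 2 | v := 1 | u := 8 | iter i=0: | v := 1 | iter j=0: | v := 8 | iter j=1: | v := 15 | iter j=2: | v := 22 | iter i=1: | v := 22 | iter j=0: | v := 29 | iter j=1: | v := 36 | iter j=2: | v := 43 | iter i=2: | v := 43 | iter j=0: | v := 50 | iter j=1: | v := 57 | iter j=2: | v := 64 | iter i=3: | v := 64 | iter j=0: | v := 71 | iter j=1: | v := 78 | iter j=2: | v := 85 | s := 1 | iter i=0: | s := 1 | iter i=1: | s := 1 | iter i=2: | s := 1 | iter i=3: | s := 1 | iter i=4: | s := 1 | result 93 | score_new: t := 2 | v := 1 | u := 8 | iter i=0: | v := 1 | iter j=0: | v := 8 | iter j=1: | v := 15 | iter j=2: | v := 22 | iter i=1: | v := 22 | iter j=0: | v := 29 | iter j=1: | v := 36 | iter j=2: | v := 43 | iter i=2: | v := 43 | iter j=0: | v := 50 | iter j=1: | v := 57 | iter j=2: | v := 64 | iter i=3: | v := 64 | iter j=0: | v := 71 | iter j=1: | v := 78 | iter j=2: | v := 85 | s := 1 | iter i=0: | s := 1 | iter i=1: | s := 1 | iter i=2: | s := 1 | iter i=3: | s := 1 | iter i=4: | s := 1 | result 93 — matching result 93.
Across all 54 domain points the two functions coincide.
verdict: equivalent


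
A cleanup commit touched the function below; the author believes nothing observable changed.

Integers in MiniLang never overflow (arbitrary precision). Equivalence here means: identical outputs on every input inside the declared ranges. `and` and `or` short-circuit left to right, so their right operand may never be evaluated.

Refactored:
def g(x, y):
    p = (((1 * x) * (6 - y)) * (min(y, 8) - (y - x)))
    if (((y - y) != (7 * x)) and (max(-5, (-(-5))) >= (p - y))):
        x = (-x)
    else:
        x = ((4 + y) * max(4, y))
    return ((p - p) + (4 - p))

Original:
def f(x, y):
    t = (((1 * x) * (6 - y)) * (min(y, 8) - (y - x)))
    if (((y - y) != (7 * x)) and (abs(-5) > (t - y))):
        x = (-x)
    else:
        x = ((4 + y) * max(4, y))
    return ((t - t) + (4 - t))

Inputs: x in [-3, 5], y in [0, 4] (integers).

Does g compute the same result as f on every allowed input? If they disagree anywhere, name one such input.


One difference looks behavioral, but it never changes the outcome for any declared input.
One worked example (x=4, y=3) — f: t = 48; (((y - y) != (7 * x)) and (abs(-5) > (t - y))) -> false; x = 28; return -44; g: p = 48; (((y - y) != (7 * x)) and (max(-5, (-(-5))) >= (p - y))) -> false; x = 28; return -44; agreement on -44.
Checked all 45 inputs in the declared domain: the outputs agree on every one.
verdict: equivalent


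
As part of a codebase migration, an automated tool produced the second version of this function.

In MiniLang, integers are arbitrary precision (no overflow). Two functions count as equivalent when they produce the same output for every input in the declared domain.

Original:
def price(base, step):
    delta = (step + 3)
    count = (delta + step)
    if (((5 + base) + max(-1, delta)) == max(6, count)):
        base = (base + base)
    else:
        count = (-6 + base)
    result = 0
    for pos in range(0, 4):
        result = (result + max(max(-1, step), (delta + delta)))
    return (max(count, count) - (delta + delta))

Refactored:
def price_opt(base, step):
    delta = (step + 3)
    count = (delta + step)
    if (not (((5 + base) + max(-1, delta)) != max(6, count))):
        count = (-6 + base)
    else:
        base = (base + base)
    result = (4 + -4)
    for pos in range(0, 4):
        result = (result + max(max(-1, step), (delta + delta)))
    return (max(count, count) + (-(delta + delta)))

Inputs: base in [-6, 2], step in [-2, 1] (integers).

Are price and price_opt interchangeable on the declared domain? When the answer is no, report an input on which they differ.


Input base=-6, step=-2: -14 from price versus -3 from price_opt.
verdict: not equivalent; witness: base=-6, step=-2


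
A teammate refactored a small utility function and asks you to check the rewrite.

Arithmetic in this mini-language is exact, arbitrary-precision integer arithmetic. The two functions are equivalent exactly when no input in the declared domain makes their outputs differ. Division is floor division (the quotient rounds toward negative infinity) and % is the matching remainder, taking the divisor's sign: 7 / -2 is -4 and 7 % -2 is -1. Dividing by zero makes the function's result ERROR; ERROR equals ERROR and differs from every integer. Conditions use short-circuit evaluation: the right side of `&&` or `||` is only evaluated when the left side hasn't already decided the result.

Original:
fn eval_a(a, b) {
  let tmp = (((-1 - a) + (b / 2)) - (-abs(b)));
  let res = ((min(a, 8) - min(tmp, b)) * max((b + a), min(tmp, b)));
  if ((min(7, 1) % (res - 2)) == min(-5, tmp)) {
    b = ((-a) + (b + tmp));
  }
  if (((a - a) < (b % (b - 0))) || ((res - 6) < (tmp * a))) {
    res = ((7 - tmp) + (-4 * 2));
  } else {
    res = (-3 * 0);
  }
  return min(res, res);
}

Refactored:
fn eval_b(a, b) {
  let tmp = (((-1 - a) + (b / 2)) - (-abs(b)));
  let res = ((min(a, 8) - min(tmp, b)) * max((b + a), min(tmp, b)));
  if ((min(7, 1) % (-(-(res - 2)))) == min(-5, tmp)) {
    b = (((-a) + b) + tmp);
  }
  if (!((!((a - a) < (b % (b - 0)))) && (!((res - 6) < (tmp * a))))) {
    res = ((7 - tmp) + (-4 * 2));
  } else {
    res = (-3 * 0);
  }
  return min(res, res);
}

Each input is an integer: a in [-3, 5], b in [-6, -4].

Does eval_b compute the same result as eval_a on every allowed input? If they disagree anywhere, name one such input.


Side by side, the visible changes include: boolean connective usage differs.
One worked example (a=2, b=-5) — eval_a: tmp := -1 | res := -21 | ((min(7, 1) % (res - 2)) == min(-5, tmp)): false | (((a - a) < (b % (b - 0))) || ((res - 6) < (tmp * a))): true | res := 0 | result 0; eval_b: tmp := -1 | res := -21 | ((min(7, 1) % (-(-(res - 2)))) == min(-5, tmp)): false | (!((!((a - a) < (b % (b - 0)))) && (!((res - 6) < (tmp * a))))): true | res := 0 | result 0; agreement on 0.
Sweeping the whole domain (27 inputs) finds no disagreement.
verdict: equivalent


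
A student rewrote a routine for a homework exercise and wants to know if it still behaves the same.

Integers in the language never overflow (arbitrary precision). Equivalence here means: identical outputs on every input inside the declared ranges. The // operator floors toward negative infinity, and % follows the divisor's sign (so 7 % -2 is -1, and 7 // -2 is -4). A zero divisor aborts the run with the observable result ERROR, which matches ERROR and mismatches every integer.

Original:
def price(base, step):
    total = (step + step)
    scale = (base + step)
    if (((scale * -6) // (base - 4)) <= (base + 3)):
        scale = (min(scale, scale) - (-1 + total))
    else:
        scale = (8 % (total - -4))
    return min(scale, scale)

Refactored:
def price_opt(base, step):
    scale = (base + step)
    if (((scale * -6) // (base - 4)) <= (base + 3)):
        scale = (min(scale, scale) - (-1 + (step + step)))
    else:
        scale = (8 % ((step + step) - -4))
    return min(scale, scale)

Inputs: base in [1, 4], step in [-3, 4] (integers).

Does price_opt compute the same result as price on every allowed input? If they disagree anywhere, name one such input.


This is a faithful refactor — statement counts differ; also local variable names differ; also arithmetic usage differs, but the computed results match everywhere.
As a probe, take base=3, step=-1: price runs total = -2; scale = 2; (((scale * -6) // (base - 4)) <= (base + 3)) -> false; scale = 0; return 0; price_opt runs scale = 2; (((scale * -6) // (base - 4)) <= (base + 3)) -> false; scale = 0; return 0; both end at 0.
An exhaustive pass over the 32 declared inputs shows identical outputs.
verdict: equivalent


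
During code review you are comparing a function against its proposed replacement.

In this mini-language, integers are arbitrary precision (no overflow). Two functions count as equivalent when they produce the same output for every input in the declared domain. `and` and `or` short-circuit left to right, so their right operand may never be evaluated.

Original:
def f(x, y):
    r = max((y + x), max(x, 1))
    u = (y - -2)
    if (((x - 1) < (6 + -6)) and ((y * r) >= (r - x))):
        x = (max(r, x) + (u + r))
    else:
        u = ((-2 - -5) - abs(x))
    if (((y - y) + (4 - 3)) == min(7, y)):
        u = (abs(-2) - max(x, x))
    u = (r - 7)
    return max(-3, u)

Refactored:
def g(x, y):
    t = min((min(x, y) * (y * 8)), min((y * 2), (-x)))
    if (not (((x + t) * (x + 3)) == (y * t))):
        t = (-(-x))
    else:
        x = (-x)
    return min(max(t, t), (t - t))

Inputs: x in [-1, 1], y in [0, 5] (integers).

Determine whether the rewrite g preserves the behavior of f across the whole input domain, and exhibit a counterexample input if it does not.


Evaluate both at x=-1, y=0.
f: r = 1; u = 2; (((x - 1) < (6 + -6)) and ((y * r) >= (r - x))) -> false; u = 2; (((y - y) + (4 - 3)) == min(7, y)) -> false; u = -6; return -3
g: t = 0; (not (((x + t) * (x + 3)) == (y * t))) -> true; t = -1; return -1
-3 vs -1 — the two versions disagree here.
verdict: not equivalent; witness: x=-1, y=0


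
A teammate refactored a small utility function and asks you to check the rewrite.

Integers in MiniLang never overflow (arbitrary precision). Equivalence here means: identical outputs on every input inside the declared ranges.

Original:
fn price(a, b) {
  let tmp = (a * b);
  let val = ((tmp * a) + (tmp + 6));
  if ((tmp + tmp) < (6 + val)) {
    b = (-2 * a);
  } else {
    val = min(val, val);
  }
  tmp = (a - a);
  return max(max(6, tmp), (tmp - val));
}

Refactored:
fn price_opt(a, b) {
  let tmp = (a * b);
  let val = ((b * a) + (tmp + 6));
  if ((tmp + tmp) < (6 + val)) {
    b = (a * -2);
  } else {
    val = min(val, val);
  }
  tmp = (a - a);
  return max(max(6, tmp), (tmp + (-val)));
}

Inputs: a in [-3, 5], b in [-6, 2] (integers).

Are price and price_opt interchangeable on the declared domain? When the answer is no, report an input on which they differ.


Input a=-3, b=-6: 30 from price versus 6 from price_opt.
verdict: not equivalent; witness: a=-3, b=-6


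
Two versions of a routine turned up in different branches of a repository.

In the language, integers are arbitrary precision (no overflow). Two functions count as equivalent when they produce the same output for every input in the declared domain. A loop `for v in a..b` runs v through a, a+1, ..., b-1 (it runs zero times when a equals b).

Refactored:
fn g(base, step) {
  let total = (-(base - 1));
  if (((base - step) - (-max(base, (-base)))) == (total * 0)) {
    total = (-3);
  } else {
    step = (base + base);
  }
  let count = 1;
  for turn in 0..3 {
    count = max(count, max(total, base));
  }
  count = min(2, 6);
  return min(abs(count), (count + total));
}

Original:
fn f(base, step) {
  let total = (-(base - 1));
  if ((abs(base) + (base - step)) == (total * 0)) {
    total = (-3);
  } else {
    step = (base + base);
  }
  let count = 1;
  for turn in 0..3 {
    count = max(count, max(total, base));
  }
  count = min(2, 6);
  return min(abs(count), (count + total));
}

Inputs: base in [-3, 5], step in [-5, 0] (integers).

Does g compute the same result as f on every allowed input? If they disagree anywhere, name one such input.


Comparing the listings, the differences include: arithmetic usage differs; min/max/abs usage differs.
Tracing base=3, step=-3: f: total becomes -2; next ((abs(base) + (base - step)) == (total * 0)) evaluates to false; next step becomes 6; next count becomes 1; next at turn=0:; next count becomes 3; next at turn=1:; next count becomes 3; next at turn=2:; next count becomes 3; next count becomes 2; next final value 0 | g: total becomes -2; next (((base - step) - (-max(base, (-base)))) == (total * 0)) evaluates to false; next step becomes 6; next count becomes 1; next at turn=0:; next count becomes 3; next at turn=1:; next count becomes 3; next at turn=2:; next count becomes 3; next count becomes 2; next final value 0 — matching result 0.
Checked all 54 inputs in the declared domain: the outputs agree on every one.
verdict: equivalent


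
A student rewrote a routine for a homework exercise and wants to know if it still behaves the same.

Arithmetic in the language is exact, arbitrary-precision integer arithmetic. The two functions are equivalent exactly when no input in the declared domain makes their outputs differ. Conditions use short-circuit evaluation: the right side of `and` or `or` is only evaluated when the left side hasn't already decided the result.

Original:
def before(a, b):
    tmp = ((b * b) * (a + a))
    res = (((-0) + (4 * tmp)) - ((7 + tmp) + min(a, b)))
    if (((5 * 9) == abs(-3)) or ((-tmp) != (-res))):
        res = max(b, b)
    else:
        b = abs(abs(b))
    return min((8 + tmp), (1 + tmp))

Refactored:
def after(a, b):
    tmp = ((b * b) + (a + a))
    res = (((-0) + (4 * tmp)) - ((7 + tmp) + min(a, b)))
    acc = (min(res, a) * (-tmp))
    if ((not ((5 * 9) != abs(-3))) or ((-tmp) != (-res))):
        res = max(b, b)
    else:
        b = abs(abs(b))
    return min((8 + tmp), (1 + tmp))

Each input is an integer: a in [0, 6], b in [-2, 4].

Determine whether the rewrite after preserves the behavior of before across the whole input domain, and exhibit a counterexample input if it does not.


a=0, b=-2 yields 1 from before but 5 from after.
verdict: not equivalent; witness: a=0, b=-2


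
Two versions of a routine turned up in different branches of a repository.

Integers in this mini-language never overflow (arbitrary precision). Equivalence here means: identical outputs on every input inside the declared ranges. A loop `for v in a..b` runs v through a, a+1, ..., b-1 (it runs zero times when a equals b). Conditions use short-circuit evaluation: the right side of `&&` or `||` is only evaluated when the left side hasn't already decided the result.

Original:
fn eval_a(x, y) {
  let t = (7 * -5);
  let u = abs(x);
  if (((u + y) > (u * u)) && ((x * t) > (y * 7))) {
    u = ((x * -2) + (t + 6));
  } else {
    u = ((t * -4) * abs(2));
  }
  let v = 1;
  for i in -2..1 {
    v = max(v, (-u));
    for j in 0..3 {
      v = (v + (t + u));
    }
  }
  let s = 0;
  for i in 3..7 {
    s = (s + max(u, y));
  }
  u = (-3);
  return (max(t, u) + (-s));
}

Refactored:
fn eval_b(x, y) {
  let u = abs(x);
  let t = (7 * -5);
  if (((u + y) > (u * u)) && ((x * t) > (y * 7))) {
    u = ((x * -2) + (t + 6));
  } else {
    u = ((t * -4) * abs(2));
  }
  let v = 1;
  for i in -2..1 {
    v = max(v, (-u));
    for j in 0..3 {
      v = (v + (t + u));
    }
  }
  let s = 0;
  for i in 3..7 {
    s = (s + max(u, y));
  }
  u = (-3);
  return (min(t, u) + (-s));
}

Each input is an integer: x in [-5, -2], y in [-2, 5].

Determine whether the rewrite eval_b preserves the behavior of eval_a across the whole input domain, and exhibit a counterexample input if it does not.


At x=-5, y=-2: eval_a gives -1123, eval_b gives -1155.
verdict: not equivalent; witness: x=-5, y=-2


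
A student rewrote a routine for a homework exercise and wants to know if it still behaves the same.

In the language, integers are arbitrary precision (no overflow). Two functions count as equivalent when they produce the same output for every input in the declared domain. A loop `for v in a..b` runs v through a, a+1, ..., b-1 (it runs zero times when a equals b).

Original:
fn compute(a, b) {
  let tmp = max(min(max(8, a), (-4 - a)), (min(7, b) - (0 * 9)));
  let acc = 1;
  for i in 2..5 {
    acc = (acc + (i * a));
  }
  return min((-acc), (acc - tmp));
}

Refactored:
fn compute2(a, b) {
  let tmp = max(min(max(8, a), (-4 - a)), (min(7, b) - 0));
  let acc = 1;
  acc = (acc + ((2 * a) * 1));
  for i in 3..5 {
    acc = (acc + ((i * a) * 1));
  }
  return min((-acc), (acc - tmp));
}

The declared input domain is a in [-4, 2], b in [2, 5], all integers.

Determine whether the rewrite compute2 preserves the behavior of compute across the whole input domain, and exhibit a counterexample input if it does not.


This is a faithful refactor — statement counts differ; also loop structure differs; also constant usage differs; also arithmetic usage differs, but the computed results match everywhere.
One worked example (a=-1, b=2) — compute: tmp := 2 | acc := 1 | iter i=2: | acc := -1 | iter i=3: | acc := -4 | iter i=4: | acc := -8 | result -10; compute2: tmp := 2 | acc := 1 | acc := -1 | iter i=3: | acc := -4 | iter i=4: | acc := -8 | result -10; agreement on -10.
An exhaustive pass over the 28 declared inputs shows identical outputs.
verdict: equivalent


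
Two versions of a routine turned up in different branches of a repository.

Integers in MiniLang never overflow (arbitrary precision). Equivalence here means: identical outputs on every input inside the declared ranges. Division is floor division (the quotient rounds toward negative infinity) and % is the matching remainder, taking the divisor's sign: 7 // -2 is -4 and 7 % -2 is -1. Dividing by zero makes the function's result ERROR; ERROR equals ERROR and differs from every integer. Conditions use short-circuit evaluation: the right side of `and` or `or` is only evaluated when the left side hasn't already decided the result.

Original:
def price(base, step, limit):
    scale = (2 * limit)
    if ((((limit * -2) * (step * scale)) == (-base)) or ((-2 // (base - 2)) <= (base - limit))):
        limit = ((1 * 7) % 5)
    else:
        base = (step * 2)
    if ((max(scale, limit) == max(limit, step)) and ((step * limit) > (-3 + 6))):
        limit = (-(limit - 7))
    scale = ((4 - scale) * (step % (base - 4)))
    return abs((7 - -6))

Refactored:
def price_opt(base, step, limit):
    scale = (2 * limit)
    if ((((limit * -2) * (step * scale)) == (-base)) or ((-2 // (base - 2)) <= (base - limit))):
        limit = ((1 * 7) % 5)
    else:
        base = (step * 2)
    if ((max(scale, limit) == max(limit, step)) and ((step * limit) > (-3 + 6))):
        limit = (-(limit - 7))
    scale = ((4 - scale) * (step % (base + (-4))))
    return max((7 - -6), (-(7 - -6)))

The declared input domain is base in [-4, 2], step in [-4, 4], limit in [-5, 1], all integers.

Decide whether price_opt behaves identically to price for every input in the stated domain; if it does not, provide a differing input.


Reading the diff, among the changes: arithmetic usage differs; also min/max/abs usage differs; also constant usage differs.
As a probe, take base=-3, step=0, limit=-4: price runs scale = -8; ((((limit * -2) * (step * scale)) == (-base)) or ((-2 // (base - 2)) <= (base - limit))) -> true; limit = 2; ((max(scale, limit) == max(limit, step)) and ((step * limit) > (-3 + 6))) -> false; scale = 0; return 13; price_opt runs scale = -8; ((((limit * -2) * (step * scale)) == (-base)) or ((-2 // (base - 2)) <= (base - limit))) -> true; limit = 2; ((max(scale, limit) == max(limit, step)) and ((step * limit) > (-3 + 6))) -> false; scale = 0; return 13; both end at 13.
An exhaustive pass over the 441 declared inputs shows identical outputs.
verdict: equivalent


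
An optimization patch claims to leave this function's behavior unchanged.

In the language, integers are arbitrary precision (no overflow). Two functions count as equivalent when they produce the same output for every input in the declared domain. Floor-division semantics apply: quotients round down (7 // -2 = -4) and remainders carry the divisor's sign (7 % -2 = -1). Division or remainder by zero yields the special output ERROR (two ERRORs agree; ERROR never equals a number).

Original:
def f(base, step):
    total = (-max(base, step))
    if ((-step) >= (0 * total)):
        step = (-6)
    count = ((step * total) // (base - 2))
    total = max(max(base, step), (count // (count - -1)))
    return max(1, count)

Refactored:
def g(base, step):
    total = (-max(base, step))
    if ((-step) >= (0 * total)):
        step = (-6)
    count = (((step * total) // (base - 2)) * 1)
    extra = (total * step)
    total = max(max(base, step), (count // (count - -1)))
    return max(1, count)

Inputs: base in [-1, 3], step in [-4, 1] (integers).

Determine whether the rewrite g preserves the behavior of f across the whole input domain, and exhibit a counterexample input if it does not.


Equivalent — the differences include constant usage differs; and arithmetic usage differs; and statement counts differ; and local variable names differ, yet no declared input distinguishes the two.
As a probe, take base=3, step=-2: f runs total becomes -3; next ((-step) >= (0 * total)) evaluates to true; next step becomes -6; next count becomes 18; next total becomes 3; next final value 18; g runs total becomes -3; next ((-step) >= (0 * total)) evaluates to true; next step becomes -6; next count becomes 18; next extra becomes 18; next total becomes 3; next final value 18; both end at 18.
Checked all 30 inputs in the declared domain: the outputs agree on every one.
verdict: equivalent


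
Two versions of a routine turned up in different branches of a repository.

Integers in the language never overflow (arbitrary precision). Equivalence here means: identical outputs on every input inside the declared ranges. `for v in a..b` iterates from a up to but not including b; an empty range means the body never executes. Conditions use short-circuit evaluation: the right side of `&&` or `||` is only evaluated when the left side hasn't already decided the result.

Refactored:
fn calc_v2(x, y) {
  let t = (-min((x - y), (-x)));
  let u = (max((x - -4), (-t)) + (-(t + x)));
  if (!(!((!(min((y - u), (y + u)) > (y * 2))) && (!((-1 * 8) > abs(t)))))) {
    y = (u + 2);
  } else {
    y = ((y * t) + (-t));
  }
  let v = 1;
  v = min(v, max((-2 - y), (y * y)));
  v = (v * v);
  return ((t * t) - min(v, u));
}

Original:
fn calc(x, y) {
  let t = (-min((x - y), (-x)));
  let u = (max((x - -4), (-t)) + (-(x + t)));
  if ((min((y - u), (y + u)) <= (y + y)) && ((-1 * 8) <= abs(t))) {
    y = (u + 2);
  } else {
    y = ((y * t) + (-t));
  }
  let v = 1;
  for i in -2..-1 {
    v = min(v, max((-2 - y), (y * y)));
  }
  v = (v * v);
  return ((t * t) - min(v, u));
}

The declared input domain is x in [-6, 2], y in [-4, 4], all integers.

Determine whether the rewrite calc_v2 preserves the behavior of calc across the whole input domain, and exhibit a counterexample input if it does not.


This is a faithful refactor — arithmetic usage differs, plus comparison usage differs, plus boolean connective usage differs, plus constant usage differs, plus loop structure differs, plus statement counts differ, plus local variable names differ, but the computed results match everywhere.
As a probe, take x=-6, y=-3: calc runs t=3, then u=1, then ((min((y - u), (y + u)) <= (y + y)) && ((-1 * 8) <= abs(t))) is false, then y=-12, then v=1, then (i=-2), then v=1, then v=1, then returns 8; calc_v2 runs t=3, then u=1, then (!(!((!(min((y - u), (y + u)) > (y * 2))) && (!((-1 * 8) > abs(t)))))) is false, then y=-12, then v=1, then v=1, then v=1, then returns 8; both end at 8.
Sweeping the whole domain (81 inputs) finds no disagreement.
verdict: equivalent


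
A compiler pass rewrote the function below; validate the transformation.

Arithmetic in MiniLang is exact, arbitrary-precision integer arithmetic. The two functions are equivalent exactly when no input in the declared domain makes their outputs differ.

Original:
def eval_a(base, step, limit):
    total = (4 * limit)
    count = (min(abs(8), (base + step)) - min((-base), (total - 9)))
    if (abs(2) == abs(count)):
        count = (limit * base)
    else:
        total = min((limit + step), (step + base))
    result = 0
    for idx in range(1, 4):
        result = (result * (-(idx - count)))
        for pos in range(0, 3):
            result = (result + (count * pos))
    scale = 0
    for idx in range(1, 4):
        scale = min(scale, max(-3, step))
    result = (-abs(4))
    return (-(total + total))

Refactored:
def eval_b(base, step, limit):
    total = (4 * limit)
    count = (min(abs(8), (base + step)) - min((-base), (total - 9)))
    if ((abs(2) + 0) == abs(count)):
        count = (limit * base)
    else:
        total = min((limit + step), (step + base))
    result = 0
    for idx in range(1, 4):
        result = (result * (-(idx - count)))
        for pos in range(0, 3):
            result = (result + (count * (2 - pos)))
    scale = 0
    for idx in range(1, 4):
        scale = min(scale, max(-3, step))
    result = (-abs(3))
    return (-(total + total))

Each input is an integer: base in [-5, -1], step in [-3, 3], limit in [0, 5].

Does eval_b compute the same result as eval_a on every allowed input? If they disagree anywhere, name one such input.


Equivalent. The edit looks behavioral (`4` became `3`), but over these ranges it never changes the outcome.
Across all 210 domain points the two functions coincide.
As a probe, take base=-3, step=-2, limit=0: eval_a runs total=0, then count=4, then (abs(2) == abs(count)) is false, then total=-5, then result=0, then (idx=1), then result=0, then (pos=0), then result=0, then (pos=1), then result=4, then (pos=2), then result=12, then (idx=2), then result=24, then (pos=0), then result=24, then (pos=1), then result=28, then (pos=2), then result=36, then (idx=3), then result=36, then (pos=0), then result=36, then (pos=1), then result=40, then (pos=2), then result=48, then scale=0, then (idx=1), then scale=-2, then (idx=2), then scale=-2, then (idx=3), then scale=-2, then result=-4, then returns 10; eval_b runs total=0, then count=4, then ((abs(2) + 0) == abs(count)) is false, then total=-5, then result=0, then (idx=1), then result=0, then (pos=0), then result=8, then (pos=1), then result=12, then (pos=2), then result=12, then (idx=2), then result=24, then (pos=0), then result=32, then (pos=1), then result=36, then (pos=2), then result=36, then (idx=3), then result=36, then (pos=0), then result=44, then (pos=1), then result=48, then (pos=2), then result=48, then scale=0, then (idx=1), then scale=-2, then (idx=2), then scale=-2, then (idx=3), then scale=-2, then result=-3, then returns 10; both end at 10.
verdict: equivalent


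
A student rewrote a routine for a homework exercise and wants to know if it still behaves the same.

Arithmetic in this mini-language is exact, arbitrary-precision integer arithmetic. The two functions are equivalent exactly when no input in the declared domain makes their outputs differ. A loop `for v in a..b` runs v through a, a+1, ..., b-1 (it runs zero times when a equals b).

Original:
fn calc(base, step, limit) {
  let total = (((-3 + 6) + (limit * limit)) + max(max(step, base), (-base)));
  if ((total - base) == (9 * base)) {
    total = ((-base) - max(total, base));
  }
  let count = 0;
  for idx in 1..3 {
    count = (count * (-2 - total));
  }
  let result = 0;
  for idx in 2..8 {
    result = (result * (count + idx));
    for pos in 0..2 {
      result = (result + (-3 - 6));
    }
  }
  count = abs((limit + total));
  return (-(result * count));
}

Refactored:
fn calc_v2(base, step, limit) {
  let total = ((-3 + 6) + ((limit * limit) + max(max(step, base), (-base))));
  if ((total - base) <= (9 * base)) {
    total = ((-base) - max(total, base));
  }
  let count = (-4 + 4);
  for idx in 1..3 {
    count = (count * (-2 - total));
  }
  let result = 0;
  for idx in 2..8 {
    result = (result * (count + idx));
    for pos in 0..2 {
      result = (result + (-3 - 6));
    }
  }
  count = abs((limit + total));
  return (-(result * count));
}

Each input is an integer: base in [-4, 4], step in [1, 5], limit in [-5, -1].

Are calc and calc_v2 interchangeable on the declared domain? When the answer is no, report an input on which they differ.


There is a counterexample at base=1, step=1, limit=-2: 390960 on one side, 716760 on the other.
calc: total becomes 8; next ((total - base) == (9 * base)) evaluates to false; next count becomes 0; next at idx=1:; next count becomes 0; next at idx=2:; next count becomes 0; next result becomes 0; next at idx=2:; next result becomes 0; next at pos=0:; next result becomes -9; next at pos=1:; next result becomes -18; next at idx=3:; next result becomes -54; next at pos=0:; next result becomes -63; next at pos=1:; next result becomes -72; next at idx=4:; next result becomes -288; next at pos=0:; next result becomes -297; next at pos=1:; next result becomes -306; next at idx=5:; next result becomes -1530; next at pos=0:; next result becomes -1539; next at pos=1:; next result becomes -1548; next at idx=6:; next result becomes -9288; next at pos=0:; next result becomes -9297; next at pos=1:; next result becomes -9306; next at idx=7:; next result becomes -65142; next at pos=0:; next result becomes -65151; next at pos=1:; next result becomes -65160; next count becomes 6; next final value 390960
calc_v2: total becomes 8; next ((total - base) <= (9 * base)) evaluates to true; next total becomes -9; next count becomes 0; next at idx=1:; next count becomes 0; next at idx=2:; next count becomes 0; next result becomes 0; next at idx=2:; next result becomes 0; next at pos=0:; next result becomes -9; next at pos=1:; next result becomes -18; next at idx=3:; next result becomes -54; next at pos=0:; next result becomes -63; next at pos=1:; next result becomes -72; next at idx=4:; next result becomes -288; next at pos=0:; next result becomes -297; next at pos=1:; next result becomes -306; next at idx=5:; next result becomes -1530; next at pos=0:; next result becomes -1539; next at pos=1:; next result becomes -1548; next at idx=6:; next result becomes -9288; next at pos=0:; next result becomes -9297; next at pos=1:; next result becomes -9306; next at idx=7:; next result becomes -65142; next at pos=0:; next result becomes -65151; next at pos=1:; next result becomes -65160; next count becomes 11; next final value 716760
verdict: not equivalent; witness: base=1, step=1, limit=-2


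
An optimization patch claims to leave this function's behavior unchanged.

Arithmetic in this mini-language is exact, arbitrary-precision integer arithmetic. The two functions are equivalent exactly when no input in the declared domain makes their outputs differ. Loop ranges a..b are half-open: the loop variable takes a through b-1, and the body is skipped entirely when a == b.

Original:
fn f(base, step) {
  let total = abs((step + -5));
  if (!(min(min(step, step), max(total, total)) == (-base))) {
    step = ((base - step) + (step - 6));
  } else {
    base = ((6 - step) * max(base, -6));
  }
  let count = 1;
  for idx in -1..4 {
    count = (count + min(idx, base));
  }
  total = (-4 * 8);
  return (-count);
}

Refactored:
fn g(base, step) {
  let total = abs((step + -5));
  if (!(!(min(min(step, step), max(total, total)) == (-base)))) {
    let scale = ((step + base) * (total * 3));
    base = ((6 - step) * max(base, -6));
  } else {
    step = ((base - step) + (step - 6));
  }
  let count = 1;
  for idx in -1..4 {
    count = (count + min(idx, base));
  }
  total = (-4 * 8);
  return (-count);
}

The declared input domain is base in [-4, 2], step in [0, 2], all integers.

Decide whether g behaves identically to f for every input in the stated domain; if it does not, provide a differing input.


The two are interchangeable: local variable names differ; and arithmetic usage differs; and boolean connective usage differs; and constant usage differs; and statement counts differ, and every declared input agrees.
Spot check at base=2, step=0 — f: total = 5; (!(min(min(step, step), max(total, total)) == (-base))) -> true; step = -4; count = 1; [idx=-1]; count = 0; [idx=0]; count = 0; [idx=1]; count = 1; [idx=2]; count = 3; [idx=3]; count = 5; total = -32; return -5. g: total = 5; (!(!(min(min(step, step), max(total, total)) == (-base)))) -> false; step = -4; count = 1; [idx=-1]; count = 0; [idx=0]; count = 0; [idx=1]; count = 1; [idx=2]; count = 3; [idx=3]; count = 5; total = -32; return -5. Both give -5.
Across all 21 domain points the two functions coincide.
verdict: equivalent


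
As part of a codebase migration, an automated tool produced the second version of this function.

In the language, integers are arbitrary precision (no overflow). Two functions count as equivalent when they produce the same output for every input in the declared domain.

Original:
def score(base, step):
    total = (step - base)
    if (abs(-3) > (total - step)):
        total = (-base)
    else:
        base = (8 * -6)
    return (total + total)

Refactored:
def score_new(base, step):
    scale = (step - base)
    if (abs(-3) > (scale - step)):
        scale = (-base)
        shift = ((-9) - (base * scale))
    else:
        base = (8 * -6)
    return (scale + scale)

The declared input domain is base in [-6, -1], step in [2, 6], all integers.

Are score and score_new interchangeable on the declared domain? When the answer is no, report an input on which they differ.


The two are interchangeable: local variable names differ, plus statement counts differ, plus arithmetic usage differs, plus constant usage differs, and every declared input agrees.
Tracing base=-4, step=5: score: total=9, then (abs(-3) > (total - step)) is false, then base=-48, then returns 18 | score_new: scale=9, then (abs(-3) > (scale - step)) is false, then base=-48, then returns 18 — matching result 18.
Sweeping the whole domain (30 inputs) finds no disagreement.
verdict: equivalent


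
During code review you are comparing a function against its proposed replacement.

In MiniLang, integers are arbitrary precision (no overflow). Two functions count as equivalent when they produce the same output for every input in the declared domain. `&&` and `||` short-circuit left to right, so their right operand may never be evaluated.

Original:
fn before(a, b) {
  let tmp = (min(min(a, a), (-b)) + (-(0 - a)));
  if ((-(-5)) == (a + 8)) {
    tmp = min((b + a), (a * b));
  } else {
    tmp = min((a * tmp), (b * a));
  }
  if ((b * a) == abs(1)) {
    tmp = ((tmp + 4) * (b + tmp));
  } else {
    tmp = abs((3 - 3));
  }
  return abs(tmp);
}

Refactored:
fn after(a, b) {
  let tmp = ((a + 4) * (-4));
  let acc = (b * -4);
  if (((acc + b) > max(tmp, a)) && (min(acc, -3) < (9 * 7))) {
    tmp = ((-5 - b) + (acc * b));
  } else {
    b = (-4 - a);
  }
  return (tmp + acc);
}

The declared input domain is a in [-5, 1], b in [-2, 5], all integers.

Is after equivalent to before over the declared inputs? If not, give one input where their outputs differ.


Evaluate both at a=-5, b=-2.
before: tmp := -10 | ((-(-5)) == (a + 8)): false | tmp := 10 | ((b * a) == abs(1)): false | tmp := 0 | result 0
after: tmp := 4 | acc := 8 | (((acc + b) > max(tmp, a)) && (min(acc, -3) < (9 * 7))): true | tmp := -19 | result -11
0 != -11, so the rewrite changes behavior.
verdict: not equivalent; witness: a=-5, b=-2


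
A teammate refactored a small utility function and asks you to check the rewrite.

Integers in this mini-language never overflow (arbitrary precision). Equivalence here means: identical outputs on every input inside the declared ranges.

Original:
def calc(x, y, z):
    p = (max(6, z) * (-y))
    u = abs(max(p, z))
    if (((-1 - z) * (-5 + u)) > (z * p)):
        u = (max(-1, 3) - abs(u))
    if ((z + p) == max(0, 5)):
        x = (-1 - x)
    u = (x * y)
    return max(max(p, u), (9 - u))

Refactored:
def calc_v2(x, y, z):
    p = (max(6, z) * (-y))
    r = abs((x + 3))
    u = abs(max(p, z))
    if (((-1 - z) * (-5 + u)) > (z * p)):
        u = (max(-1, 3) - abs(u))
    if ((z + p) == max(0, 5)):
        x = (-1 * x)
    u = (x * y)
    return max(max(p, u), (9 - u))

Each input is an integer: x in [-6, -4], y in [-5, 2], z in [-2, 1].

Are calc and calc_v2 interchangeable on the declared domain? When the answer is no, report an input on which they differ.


There is a counterexample at x=-6, y=-1, z=-1: 14 on one side, 15 on the other.
calc: p becomes 6; next u becomes 6; next (((-1 - z) * (-5 + u)) > (z * p)) evaluates to true; next u becomes -3; next ((z + p) == max(0, 5)) evaluates to true; next x becomes 5; next u becomes -5; next final value 14
calc_v2: p becomes 6; next r becomes 3; next u becomes 6; next (((-1 - z) * (-5 + u)) > (z * p)) evaluates to true; next u becomes -3; next ((z + p) == max(0, 5)) evaluates to true; next x becomes 6; next u becomes -6; next final value 15
verdict: not equivalent; witness: x=-6, y=-1, z=-1
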